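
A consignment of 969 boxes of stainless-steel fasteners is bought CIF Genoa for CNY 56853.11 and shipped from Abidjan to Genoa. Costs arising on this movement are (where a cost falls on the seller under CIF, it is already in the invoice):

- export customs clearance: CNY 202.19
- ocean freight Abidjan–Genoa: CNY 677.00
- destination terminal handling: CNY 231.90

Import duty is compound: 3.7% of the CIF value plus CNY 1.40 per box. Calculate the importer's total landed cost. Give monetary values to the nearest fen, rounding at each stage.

Total landed cost: CNY 60545.18

CIF: the seller pays costs through ocean freight and marine insurance to the destination port.
Already in the invoice (seller's account under CIF): export clearance, freight — exclude.
The CIF price already equals the CIF value: 56853.11
Ad valorem component: 56853.11 × 3.7% = 2103.57
Specific component: 969 × 1.40 = 1356.60
Import duty = 2103.57 + 1356.60 = 3460.17
Buyer bears: destination terminal 231.90 + duty 3460.17 = 3692.07
Landed cost = invoice 56853.11 + 3692.07 = 60545.18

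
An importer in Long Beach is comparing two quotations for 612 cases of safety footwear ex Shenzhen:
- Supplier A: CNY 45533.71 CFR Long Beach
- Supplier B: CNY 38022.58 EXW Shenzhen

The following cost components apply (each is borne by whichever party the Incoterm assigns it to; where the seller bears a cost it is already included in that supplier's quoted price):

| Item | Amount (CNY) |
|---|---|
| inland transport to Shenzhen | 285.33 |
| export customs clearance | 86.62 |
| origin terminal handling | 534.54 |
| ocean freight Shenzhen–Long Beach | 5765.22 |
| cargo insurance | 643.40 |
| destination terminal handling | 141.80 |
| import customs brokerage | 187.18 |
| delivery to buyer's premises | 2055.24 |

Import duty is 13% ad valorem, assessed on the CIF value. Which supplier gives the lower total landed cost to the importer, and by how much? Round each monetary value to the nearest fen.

Supplier B is cheaper by CNY 948.54

Supplier A (CFR):
CIF value = CFR price + insurance = 45533.71 + 643.40 = 46177.11
Import duty = 46177.11 × 13% = 6003.02
Buyer bears (A): 643.40 + 141.80 + 187.18 + 2055.24 = 3027.62
Landed cost (A) = invoice 45533.71 + 3027.62 + duty 6003.02 = 54564.35
Supplier B (EXW):
CIF value = EXW price + inland to port + export clearance + origin terminal + freight + insurance = 38022.58 + 285.33 + 86.62 + 534.54 + 5765.22 + 643.40 = 45337.69
Import duty = 45337.69 × 13% = 5893.90
Buyer bears (B): 285.33 + 86.62 + 534.54 + 5765.22 + 643.40 + 141.80 + 187.18 + 2055.24 = 9699.33
Landed cost (B) = invoice 38022.58 + 9699.33 + duty 5893.90 = 53615.81
Difference = |54564.35 − 53615.81| = 948.54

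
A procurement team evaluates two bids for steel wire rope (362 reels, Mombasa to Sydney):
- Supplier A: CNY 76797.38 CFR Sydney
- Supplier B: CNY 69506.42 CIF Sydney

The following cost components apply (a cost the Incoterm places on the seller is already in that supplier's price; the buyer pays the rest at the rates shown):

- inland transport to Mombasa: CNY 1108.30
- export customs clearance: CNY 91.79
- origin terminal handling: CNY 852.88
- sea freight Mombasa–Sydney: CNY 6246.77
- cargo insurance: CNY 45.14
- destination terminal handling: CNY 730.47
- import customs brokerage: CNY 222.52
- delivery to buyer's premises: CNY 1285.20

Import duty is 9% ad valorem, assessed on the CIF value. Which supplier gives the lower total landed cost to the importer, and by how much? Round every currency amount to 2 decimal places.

Supplier B is cheaper by CNY 7996.35

Supplier A (CFR):
CIF value = CFR price + insurance = 76797.38 + 45.14 = 76842.52
Import duty = 76842.52 × 9% = 6915.83
Buyer bears (A): 45.14 + 730.47 + 222.52 + 1285.20 = 2283.33
Landed cost (A) = invoice 76797.38 + 2283.33 + duty 6915.83 = 85996.54
Supplier B (CIF):
The CIF price already equals the CIF value: 69506.42
Import duty = 69506.42 × 9% = 6255.58
Buyer bears (B): 730.47 + 222.52 + 1285.20 = 2238.19
Landed cost (B) = invoice 69506.42 + 2238.19 + duty 6255.58 = 78000.19
Difference = |85996.54 − 78000.19| = 7996.35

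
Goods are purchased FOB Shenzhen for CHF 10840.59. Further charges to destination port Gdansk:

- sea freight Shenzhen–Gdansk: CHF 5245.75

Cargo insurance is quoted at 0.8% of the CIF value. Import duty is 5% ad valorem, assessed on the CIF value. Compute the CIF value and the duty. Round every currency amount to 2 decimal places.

CIF value: CHF 16216.07; import duty: CHF 810.80

Let C be the CIF value. C = FOB price + freight + 0.8% × C
C − 0.8% × C = 10840.59 + 5245.75
0.992 × C = 16086.34
C = 16086.34 / 0.992 = 16216.07
Insurance premium = 0.8% × 16216.07 = 129.73
Import duty = 16216.07 × 5% = 810.80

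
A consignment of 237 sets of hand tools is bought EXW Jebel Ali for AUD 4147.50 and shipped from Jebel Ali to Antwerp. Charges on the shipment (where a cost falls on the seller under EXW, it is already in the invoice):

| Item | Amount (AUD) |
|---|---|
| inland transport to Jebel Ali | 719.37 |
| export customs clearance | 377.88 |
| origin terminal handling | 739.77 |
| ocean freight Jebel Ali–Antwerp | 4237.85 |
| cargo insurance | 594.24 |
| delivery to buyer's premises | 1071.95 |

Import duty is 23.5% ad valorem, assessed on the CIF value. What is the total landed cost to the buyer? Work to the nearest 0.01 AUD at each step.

EXW: the seller makes goods available at their premises; the buyer bears all onward costs.
CIF value = EXW price + inland to port + export clearance + origin terminal + freight + insurance = 4147.50 + 719.37 + 377.88 + 739.77 + 4237.85 + 594.24 = 10816.61
Import duty = 10816.61 × 23.5% = 2541.90
Buyer bears: inland to port 719.37 + export clearance 377.88 + origin terminal 739.77 + freight 4237.85 + insurance 594.24 + delivery 1071.95 + duty 2541.90 = 10282.96
Landed cost = invoice 4147.50 + 10282.96 = 14430.46

Total landed cost: AUD 14430.46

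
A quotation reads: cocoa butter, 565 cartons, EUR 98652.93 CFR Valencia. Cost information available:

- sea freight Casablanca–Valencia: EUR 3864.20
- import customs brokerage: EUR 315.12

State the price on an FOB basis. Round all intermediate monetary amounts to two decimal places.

Not relevant to the conversion: brokerage — on the buyer under both terms; not part of either seller's price.
From CFR to FOB, the seller no longer bears: freight.
FOB price = 98652.93 − 3864.20 = 94788.73

FOB price: EUR 94788.73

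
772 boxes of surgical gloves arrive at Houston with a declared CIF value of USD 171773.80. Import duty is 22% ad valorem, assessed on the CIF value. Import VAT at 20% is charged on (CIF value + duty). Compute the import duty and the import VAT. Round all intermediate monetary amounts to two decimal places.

Import duty: USD 37790.24; import VAT: USD 41912.81

Import duty = 171773.80 × 22% = 37790.24
VAT base = CIF + duty = 171773.80 + 37790.24 = 209564.04
Import VAT = 209564.04 × 20% = 41912.81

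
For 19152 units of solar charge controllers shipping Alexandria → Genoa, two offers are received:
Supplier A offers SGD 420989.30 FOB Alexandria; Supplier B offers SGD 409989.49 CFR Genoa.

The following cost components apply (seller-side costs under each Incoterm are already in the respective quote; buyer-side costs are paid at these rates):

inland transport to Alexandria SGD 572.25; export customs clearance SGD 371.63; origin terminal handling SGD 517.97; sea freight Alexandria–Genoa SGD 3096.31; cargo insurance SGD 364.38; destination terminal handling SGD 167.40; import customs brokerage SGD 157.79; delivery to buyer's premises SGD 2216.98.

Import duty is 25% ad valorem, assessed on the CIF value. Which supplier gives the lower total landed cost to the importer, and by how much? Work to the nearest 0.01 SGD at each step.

Supplier A (FOB):
CIF value = FOB price + freight + insurance = 420989.30 + 3096.31 + 364.38 = 424449.99
Import duty = 424449.99 × 25% = 106112.50
Buyer bears (A): 3096.31 + 364.38 + 167.40 + 157.79 + 2216.98 = 6002.86
Landed cost (A) = invoice 420989.30 + 6002.86 + duty 106112.50 = 533104.66
Supplier B (CFR):
CIF value = CFR price + insurance = 409989.49 + 364.38 = 410353.87
Import duty = 410353.87 × 25% = 102588.47
Buyer bears (B): 364.38 + 167.40 + 157.79 + 2216.98 = 2906.55
Landed cost (B) = invoice 409989.49 + 2906.55 + duty 102588.47 = 515484.51
Difference = |533104.66 − 515484.51| = 17620.15

Supplier B is cheaper by SGD 17620.15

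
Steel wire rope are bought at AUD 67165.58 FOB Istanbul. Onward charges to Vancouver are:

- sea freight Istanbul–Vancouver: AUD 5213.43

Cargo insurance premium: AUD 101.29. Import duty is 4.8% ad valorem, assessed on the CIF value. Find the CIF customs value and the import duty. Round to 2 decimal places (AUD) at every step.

CIF = FOB price + freight + insurance
CIF = 67165.58 + 5213.43 + 101.29 = 72480.30
Import duty = 72480.30 × 4.8% = 3479.05

CIF value: AUD 72480.30; import duty: AUD 3479.05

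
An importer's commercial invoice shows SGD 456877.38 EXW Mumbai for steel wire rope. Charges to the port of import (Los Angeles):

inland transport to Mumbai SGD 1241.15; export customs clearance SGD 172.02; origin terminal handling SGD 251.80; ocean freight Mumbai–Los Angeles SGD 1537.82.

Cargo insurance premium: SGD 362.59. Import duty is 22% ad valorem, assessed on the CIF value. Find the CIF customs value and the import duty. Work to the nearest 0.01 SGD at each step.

CIF = EXW price + pre-shipment costs + freight + insurance
CIF = 456877.38 + 1241.15 + 172.02 + 251.80 + 1537.82 + 362.59 = 460442.76
Import duty = 460442.76 × 22% = 101297.41

CIF value: SGD 460442.76; import duty: SGD 101297.41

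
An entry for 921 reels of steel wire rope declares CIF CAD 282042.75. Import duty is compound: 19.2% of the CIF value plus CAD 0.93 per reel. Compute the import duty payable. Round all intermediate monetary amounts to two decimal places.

Ad valorem component: 282042.75 × 19.2% = 54152.21
Specific component: 921 × 0.93 = 856.53
Import duty = 54152.21 + 856.53 = 55008.74

Import duty: CAD 55008.74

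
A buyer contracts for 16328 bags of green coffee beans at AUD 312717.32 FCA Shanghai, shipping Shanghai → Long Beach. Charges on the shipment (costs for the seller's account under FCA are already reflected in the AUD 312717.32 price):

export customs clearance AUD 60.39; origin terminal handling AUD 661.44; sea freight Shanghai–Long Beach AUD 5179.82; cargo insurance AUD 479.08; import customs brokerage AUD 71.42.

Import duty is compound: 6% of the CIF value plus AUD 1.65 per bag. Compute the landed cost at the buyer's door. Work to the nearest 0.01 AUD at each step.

Total landed cost: AUD 365192.54

FCA: the seller delivers export-cleared goods to the carrier; the buyer bears costs from that point.
Already in the invoice (seller's account under FCA): export clearance — exclude.
CIF value = FCA price + origin terminal + freight + insurance = 312717.32 + 661.44 + 5179.82 + 479.08 = 319037.66
Ad valorem component: 319037.66 × 6% = 19142.26
Specific component: 16328 × 1.65 = 26941.20
Import duty = 19142.26 + 26941.20 = 46083.46
Buyer bears: origin terminal 661.44 + freight 5179.82 + insurance 479.08 + brokerage 71.42 + duty 46083.46 = 52475.22
Landed cost = invoice 312717.32 + 52475.22 = 365192.54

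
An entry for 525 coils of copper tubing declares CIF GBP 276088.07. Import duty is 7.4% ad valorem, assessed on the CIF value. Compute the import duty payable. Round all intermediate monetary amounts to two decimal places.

Import duty = 276088.07 × 7.4% = 20430.52

Import duty: GBP 20430.52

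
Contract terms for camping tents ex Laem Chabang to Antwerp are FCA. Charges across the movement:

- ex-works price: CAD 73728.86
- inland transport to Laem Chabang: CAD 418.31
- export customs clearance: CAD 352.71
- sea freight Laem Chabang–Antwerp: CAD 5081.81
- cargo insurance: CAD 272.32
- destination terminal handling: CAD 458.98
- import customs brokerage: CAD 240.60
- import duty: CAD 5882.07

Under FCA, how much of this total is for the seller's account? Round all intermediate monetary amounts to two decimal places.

Seller's account: CAD 74499.88

FCA: the seller delivers export-cleared goods to the carrier; the buyer bears costs from that point.
Seller's account: goods 73728.86 + inland to port 418.31 + export clearance 352.71 = 74499.88
Buyer's account: freight 5081.81 + insurance 272.32 + destination terminal 458.98 + brokerage 240.60 + duty 5882.07 = 11935.78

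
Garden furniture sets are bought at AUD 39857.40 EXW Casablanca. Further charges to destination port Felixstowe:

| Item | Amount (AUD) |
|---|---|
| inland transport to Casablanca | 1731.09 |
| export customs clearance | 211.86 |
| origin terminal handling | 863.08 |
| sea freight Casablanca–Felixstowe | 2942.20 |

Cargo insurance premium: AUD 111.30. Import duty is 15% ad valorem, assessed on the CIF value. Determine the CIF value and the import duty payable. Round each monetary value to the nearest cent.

CIF = EXW price + pre-shipment costs + freight + insurance
CIF = 39857.40 + 1731.09 + 211.86 + 863.08 + 2942.20 + 111.30 = 45716.93
Import duty = 45716.93 × 15% = 6857.54

CIF value: AUD 45716.93; import duty: AUD 6857.54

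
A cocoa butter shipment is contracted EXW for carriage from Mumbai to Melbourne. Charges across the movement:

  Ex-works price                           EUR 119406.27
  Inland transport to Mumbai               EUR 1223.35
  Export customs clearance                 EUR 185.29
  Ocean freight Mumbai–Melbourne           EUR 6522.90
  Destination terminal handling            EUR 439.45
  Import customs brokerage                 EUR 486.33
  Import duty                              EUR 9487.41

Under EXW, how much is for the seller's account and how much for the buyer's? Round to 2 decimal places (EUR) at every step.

EXW: the seller makes goods available at their premises; the buyer bears all onward costs.
Seller's account: goods 119406.27 = 119406.27
Buyer's account: inland to port 1223.35 + export clearance 185.29 + freight 6522.90 + destination terminal 439.45 + brokerage 486.33 + duty 9487.41 = 18344.73

Seller: EUR 119406.27; buyer: EUR 18344.73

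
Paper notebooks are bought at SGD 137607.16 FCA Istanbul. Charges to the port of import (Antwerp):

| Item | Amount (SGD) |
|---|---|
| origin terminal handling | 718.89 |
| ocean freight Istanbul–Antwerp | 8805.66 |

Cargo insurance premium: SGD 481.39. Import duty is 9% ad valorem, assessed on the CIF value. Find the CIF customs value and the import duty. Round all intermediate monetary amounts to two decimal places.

CIF value: SGD 147613.10; import duty: SGD 13285.18

CIF = FCA price + pre-shipment costs + freight + insurance
CIF = 137607.16 + 718.89 + 8805.66 + 481.39 = 147613.10
Import duty = 147613.10 × 9% = 13285.18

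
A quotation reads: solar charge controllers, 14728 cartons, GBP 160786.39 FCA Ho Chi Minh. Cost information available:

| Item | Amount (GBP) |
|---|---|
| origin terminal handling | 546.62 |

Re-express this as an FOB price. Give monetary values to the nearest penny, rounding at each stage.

FOB price: GBP 161333.01

From FCA to FOB, the seller additionally bears: origin terminal.
FOB price = 160786.39 + 546.62 = 161333.01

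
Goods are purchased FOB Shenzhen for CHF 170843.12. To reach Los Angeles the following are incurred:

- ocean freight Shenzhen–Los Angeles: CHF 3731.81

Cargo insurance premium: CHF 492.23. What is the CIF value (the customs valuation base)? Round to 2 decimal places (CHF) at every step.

CIF = FOB price + freight + insurance
CIF = 170843.12 + 3731.81 + 492.23 = 175067.16

CIF value: CHF 175067.16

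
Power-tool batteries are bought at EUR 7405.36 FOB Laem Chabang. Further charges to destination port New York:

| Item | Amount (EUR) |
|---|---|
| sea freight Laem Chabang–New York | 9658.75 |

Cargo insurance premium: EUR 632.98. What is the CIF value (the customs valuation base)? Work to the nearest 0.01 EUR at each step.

CIF value: EUR 17697.09

CIF = FOB price + freight + insurance
CIF = 7405.36 + 9658.75 + 632.98 = 17697.09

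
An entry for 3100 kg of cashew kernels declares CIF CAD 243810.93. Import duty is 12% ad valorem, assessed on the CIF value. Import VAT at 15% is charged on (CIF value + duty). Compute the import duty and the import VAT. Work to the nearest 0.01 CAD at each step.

Import duty = 243810.93 × 12% = 29257.31
VAT base = CIF + duty = 243810.93 + 29257.31 = 273068.24
Import VAT = 273068.24 × 15% = 40960.24

Import duty: CAD 29257.31; import VAT: CAD 40960.24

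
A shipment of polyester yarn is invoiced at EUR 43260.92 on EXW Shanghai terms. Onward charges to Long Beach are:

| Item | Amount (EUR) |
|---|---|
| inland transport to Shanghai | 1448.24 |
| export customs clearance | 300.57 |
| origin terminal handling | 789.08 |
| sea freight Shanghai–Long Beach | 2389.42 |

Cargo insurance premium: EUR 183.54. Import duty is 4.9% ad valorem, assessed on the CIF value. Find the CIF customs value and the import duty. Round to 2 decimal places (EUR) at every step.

CIF value: EUR 48371.77; import duty: EUR 2370.22

CIF = EXW price + pre-shipment costs + freight + insurance
CIF = 43260.92 + 1448.24 + 300.57 + 789.08 + 2389.42 + 183.54 = 48371.77
Import duty = 48371.77 × 4.9% = 2370.22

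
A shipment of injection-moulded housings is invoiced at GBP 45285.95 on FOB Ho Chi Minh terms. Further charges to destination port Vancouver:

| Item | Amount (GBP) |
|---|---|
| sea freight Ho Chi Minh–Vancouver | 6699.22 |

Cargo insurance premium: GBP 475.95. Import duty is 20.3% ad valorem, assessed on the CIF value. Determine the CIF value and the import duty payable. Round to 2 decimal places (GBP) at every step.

CIF value: GBP 52461.12; import duty: GBP 10649.61

CIF = FOB price + freight + insurance
CIF = 45285.95 + 6699.22 + 475.95 = 52461.12
Import duty = 52461.12 × 20.3% = 10649.61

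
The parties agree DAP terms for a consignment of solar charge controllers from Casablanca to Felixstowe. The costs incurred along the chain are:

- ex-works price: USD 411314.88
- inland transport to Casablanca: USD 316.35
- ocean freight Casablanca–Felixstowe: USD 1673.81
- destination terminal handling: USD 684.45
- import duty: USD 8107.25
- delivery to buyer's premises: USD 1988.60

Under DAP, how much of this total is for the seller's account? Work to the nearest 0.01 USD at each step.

DAP: the seller bears all costs to the named destination except import duty and clearance.
Seller's account: goods 411314.88 + inland to port 316.35 + freight 1673.81 + destination terminal 684.45 + delivery 1988.60 = 415978.09
Buyer's account: duty 8107.25 = 8107.25

Seller's account: USD 415978.09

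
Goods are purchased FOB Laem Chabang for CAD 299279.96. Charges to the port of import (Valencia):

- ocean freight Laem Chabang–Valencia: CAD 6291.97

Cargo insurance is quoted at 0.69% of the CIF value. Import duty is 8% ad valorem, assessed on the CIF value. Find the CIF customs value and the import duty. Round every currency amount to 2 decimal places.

Let C be the CIF value. C = FOB price + freight + 0.69% × C
C − 0.69% × C = 299279.96 + 6291.97
0.9931 × C = 305571.93
C = 305571.93 / 0.9931 = 307695.03
Insurance premium = 0.69% × 307695.03 = 2123.10
Import duty = 307695.03 × 8% = 24615.60

CIF value: CAD 307695.03; import duty: CAD 24615.60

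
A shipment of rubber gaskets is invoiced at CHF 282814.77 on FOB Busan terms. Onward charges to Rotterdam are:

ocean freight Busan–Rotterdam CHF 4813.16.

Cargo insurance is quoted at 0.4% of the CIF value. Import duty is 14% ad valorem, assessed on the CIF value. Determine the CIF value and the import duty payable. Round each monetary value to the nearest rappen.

Let C be the CIF value. C = FOB price + freight + 0.4% × C
C − 0.4% × C = 282814.77 + 4813.16
0.996 × C = 287627.93
C = 287627.93 / 0.996 = 288783.06
Insurance premium = 0.4% × 288783.06 = 1155.13
Import duty = 288783.06 × 14% = 40429.63

CIF value: CHF 288783.06; import duty: CHF 40429.63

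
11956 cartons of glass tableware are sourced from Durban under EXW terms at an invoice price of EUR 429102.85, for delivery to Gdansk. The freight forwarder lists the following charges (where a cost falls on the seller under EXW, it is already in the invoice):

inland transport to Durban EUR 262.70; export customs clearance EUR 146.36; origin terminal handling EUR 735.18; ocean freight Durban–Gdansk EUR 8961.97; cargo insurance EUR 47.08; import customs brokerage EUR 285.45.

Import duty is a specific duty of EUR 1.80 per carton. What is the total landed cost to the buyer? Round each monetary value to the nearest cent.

EXW: the seller makes goods available at their premises; the buyer bears all onward costs.
CIF value = EXW price + inland to port + export clearance + origin terminal + freight + insurance = 429102.85 + 262.70 + 146.36 + 735.18 + 8961.97 + 47.08 = 439256.14
Import duty = 11956 × 1.80 = 21520.80
Buyer bears: inland to port 262.70 + export clearance 146.36 + origin terminal 735.18 + freight 8961.97 + insurance 47.08 + brokerage 285.45 + duty 21520.80 = 31959.54
Landed cost = invoice 429102.85 + 31959.54 = 461062.39

Total landed cost: EUR 461062.39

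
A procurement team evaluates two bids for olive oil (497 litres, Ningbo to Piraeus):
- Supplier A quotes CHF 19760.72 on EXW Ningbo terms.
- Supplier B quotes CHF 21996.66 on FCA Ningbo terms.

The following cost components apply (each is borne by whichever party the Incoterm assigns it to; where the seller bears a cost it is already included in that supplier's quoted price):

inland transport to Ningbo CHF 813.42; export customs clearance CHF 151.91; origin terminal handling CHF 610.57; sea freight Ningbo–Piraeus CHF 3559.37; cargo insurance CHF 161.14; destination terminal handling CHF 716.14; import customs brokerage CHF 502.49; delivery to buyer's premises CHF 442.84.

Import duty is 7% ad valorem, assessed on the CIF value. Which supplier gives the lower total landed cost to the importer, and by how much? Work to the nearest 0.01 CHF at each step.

Supplier A (EXW):
CIF value = EXW price + inland to port + export clearance + origin terminal + freight + insurance = 19760.72 + 813.42 + 151.91 + 610.57 + 3559.37 + 161.14 = 25057.13
Import duty = 25057.13 × 7% = 1754.00
Buyer bears (A): 813.42 + 151.91 + 610.57 + 3559.37 + 161.14 + 716.14 + 502.49 + 442.84 = 6957.88
Landed cost (A) = invoice 19760.72 + 6957.88 + duty 1754.00 = 28472.60
Supplier B (FCA):
CIF value = FCA price + origin terminal + freight + insurance = 21996.66 + 610.57 + 3559.37 + 161.14 = 26327.74
Import duty = 26327.74 × 7% = 1842.94
Buyer bears (B): 610.57 + 3559.37 + 161.14 + 716.14 + 502.49 + 442.84 = 5992.55
Landed cost (B) = invoice 21996.66 + 5992.55 + duty 1842.94 = 29832.15
Difference = |28472.60 − 29832.15| = 1359.55

Supplier A is cheaper by CHF 1359.55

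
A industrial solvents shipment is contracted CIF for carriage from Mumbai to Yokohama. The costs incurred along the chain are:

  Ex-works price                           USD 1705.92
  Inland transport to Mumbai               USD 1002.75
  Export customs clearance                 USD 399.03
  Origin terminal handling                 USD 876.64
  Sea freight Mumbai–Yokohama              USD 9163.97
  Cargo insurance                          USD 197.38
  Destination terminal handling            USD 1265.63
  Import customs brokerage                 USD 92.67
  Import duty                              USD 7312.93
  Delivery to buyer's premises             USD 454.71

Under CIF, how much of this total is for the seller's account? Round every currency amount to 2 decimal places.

Seller's account: USD 13345.69

CIF: the seller pays costs through ocean freight and marine insurance to the destination port.
Seller's account: goods 1705.92 + inland to port 1002.75 + export clearance 399.03 + origin terminal 876.64 + freight 9163.97 + insurance 197.38 = 13345.69
Buyer's account: destination terminal 1265.63 + brokerage 92.67 + duty 7312.93 + delivery 454.71 = 9125.94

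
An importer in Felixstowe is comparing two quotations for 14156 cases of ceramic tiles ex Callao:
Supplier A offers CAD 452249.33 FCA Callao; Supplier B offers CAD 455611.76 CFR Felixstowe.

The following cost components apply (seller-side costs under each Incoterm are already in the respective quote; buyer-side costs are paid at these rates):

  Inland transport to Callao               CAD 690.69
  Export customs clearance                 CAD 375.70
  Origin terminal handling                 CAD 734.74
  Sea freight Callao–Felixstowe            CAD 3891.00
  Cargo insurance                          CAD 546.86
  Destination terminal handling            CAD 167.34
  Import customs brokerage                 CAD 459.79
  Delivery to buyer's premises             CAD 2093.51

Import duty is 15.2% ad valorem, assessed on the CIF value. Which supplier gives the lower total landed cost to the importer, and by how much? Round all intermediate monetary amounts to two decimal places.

Supplier A (FCA):
CIF value = FCA price + origin terminal + freight + insurance = 452249.33 + 734.74 + 3891.00 + 546.86 = 457421.93
Import duty = 457421.93 × 15.2% = 69528.13
Buyer bears (A): 734.74 + 3891.00 + 546.86 + 167.34 + 459.79 + 2093.51 = 7893.24
Landed cost (A) = invoice 452249.33 + 7893.24 + duty 69528.13 = 529670.70
Supplier B (CFR):
CIF value = CFR price + insurance = 455611.76 + 546.86 = 456158.62
Import duty = 456158.62 × 15.2% = 69336.11
Buyer bears (B): 546.86 + 167.34 + 459.79 + 2093.51 = 3267.50
Landed cost (B) = invoice 455611.76 + 3267.50 + duty 69336.11 = 528215.37
Difference = |529670.70 − 528215.37| = 1455.33

Supplier B is cheaper by CAD 1455.33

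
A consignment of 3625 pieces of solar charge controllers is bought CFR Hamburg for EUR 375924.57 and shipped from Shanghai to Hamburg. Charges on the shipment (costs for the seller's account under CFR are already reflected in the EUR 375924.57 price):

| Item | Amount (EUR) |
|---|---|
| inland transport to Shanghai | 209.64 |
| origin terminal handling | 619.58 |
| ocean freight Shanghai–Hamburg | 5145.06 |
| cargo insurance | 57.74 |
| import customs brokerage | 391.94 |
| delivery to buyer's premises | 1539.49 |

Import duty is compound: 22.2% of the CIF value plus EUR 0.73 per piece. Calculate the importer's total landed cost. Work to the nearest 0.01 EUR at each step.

Total landed cost: EUR 464028.06

CFR: the seller pays costs through ocean freight to the destination port, but not insurance.
Already in the invoice (seller's account under CFR): inland to port, origin terminal, freight — exclude.
CIF value = CFR price + insurance = 375924.57 + 57.74 = 375982.31
Ad valorem component: 375982.31 × 22.2% = 83468.07
Specific component: 3625 × 0.73 = 2646.25
Import duty = 83468.07 + 2646.25 = 86114.32
Buyer bears: insurance 57.74 + brokerage 391.94 + delivery 1539.49 + duty 86114.32 = 88103.49
Landed cost = invoice 375924.57 + 88103.49 = 464028.06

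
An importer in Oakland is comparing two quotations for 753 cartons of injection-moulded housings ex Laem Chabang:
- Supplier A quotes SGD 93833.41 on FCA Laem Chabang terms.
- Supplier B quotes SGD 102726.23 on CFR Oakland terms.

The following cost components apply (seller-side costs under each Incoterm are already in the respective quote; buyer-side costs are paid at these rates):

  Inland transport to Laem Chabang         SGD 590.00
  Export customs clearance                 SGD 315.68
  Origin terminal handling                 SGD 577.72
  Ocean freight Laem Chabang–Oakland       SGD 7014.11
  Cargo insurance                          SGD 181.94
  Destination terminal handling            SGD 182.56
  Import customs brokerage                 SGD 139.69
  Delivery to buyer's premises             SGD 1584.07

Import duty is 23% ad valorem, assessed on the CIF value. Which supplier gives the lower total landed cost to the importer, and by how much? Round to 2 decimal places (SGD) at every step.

Supplier A is cheaper by SGD 1600.22

Supplier A (FCA):
CIF value = FCA price + origin terminal + freight + insurance = 93833.41 + 577.72 + 7014.11 + 181.94 = 101607.18
Import duty = 101607.18 × 23% = 23369.65
Buyer bears (A): 577.72 + 7014.11 + 181.94 + 182.56 + 139.69 + 1584.07 = 9680.09
Landed cost (A) = invoice 93833.41 + 9680.09 + duty 23369.65 = 126883.15
Supplier B (CFR):
CIF value = CFR price + insurance = 102726.23 + 181.94 = 102908.17
Import duty = 102908.17 × 23% = 23668.88
Buyer bears (B): 181.94 + 182.56 + 139.69 + 1584.07 = 2088.26
Landed cost (B) = invoice 102726.23 + 2088.26 + duty 23668.88 = 128483.37
Difference = |126883.15 − 128483.37| = 1600.22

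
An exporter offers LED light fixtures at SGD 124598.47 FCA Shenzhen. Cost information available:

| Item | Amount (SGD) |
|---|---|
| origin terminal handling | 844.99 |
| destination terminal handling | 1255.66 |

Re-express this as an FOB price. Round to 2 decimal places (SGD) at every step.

FOB price: SGD 125443.46

Not relevant to the conversion: destination terminal — on the buyer under both terms; not part of either seller's price.
From FCA to FOB, the seller additionally bears: origin terminal.
FOB price = 124598.47 + 844.99 = 125443.46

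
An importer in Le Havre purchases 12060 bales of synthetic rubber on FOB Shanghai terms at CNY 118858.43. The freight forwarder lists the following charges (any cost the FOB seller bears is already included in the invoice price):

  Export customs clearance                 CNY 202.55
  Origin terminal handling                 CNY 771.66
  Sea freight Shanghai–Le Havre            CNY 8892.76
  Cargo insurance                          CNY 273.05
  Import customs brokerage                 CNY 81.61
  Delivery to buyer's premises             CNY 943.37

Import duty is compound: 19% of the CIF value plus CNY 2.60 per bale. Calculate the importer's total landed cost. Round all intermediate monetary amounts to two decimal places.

Total landed cost: CNY 184729.83

FOB: the seller bears costs until goods are on board at the origin port; the buyer bears freight, insurance and all costs thereafter.
Already in the invoice (seller's account under FOB): export clearance, origin terminal — exclude.
CIF value = FOB price + freight + insurance = 118858.43 + 8892.76 + 273.05 = 128024.24
Ad valorem component: 128024.24 × 19% = 24324.61
Specific component: 12060 × 2.60 = 31356.00
Import duty = 24324.61 + 31356.00 = 55680.61
Buyer bears: freight 8892.76 + insurance 273.05 + brokerage 81.61 + delivery 943.37 + duty 55680.61 = 65871.40
Landed cost = invoice 118858.43 + 65871.40 = 184729.83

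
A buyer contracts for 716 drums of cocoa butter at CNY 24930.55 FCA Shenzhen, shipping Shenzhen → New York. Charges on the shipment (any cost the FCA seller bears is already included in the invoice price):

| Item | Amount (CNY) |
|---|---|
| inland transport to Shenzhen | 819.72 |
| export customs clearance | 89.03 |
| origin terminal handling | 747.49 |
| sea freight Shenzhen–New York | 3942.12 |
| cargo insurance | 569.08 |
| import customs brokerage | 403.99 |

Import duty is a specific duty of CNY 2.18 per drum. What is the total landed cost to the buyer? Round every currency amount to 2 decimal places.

Total landed cost: CNY 32154.11

FCA: the seller delivers export-cleared goods to the carrier; the buyer bears costs from that point.
Already in the invoice (seller's account under FCA): inland to port, export clearance — exclude.
CIF value = FCA price + origin terminal + freight + insurance = 24930.55 + 747.49 + 3942.12 + 569.08 = 30189.24
Import duty = 716 × 2.18 = 1560.88
Buyer bears: origin terminal 747.49 + freight 3942.12 + insurance 569.08 + brokerage 403.99 + duty 1560.88 = 7223.56
Landed cost = invoice 24930.55 + 7223.56 = 32154.11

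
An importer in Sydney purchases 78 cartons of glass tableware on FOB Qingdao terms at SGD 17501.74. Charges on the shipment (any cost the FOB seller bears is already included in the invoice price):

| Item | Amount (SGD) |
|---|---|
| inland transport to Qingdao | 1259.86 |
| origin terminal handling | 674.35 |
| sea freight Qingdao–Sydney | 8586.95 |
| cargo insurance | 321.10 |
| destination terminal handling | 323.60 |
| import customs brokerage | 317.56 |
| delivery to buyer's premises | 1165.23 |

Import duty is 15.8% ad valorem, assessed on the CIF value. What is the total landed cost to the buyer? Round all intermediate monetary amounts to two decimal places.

FOB: the seller bears costs until goods are on board at the origin port; the buyer bears freight, insurance and all costs thereafter.
Already in the invoice (seller's account under FOB): inland to port, origin terminal — exclude.
CIF value = FOB price + freight + insurance = 17501.74 + 8586.95 + 321.10 = 26409.79
Import duty = 26409.79 × 15.8% = 4172.75
Buyer bears: freight 8586.95 + insurance 321.10 + destination terminal 323.60 + brokerage 317.56 + delivery 1165.23 + duty 4172.75 = 14887.19
Landed cost = invoice 17501.74 + 14887.19 = 32388.93

Total landed cost: SGD 32388.93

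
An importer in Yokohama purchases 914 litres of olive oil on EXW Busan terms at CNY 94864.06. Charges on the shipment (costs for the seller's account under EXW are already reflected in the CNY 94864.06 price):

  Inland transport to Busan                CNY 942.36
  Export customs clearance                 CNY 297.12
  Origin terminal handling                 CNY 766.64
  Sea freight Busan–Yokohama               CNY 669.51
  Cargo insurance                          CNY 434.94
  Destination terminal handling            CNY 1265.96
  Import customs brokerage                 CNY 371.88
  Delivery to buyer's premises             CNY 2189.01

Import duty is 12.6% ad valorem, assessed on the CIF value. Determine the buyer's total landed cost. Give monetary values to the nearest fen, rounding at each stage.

Total landed cost: CNY 114146.28

EXW: the seller makes goods available at their premises; the buyer bears all onward costs.
CIF value = EXW price + inland to port + export clearance + origin terminal + freight + insurance = 94864.06 + 942.36 + 297.12 + 766.64 + 669.51 + 434.94 = 97974.63
Import duty = 97974.63 × 12.6% = 12344.80
Buyer bears: inland to port 942.36 + export clearance 297.12 + origin terminal 766.64 + freight 669.51 + insurance 434.94 + destination terminal 1265.96 + brokerage 371.88 + delivery 2189.01 + duty 12344.80 = 19282.22
Landed cost = invoice 94864.06 + 19282.22 = 114146.28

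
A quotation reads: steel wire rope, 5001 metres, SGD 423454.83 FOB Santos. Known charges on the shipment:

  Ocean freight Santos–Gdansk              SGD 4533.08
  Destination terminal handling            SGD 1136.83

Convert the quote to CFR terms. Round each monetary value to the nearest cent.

Not relevant to the conversion: destination terminal — on the buyer under both terms; not part of either seller's price.
From FOB to CFR, the seller additionally bears: freight.
CFR price = 423454.83 + 4533.08 = 427987.91

CFR price: SGD 427987.91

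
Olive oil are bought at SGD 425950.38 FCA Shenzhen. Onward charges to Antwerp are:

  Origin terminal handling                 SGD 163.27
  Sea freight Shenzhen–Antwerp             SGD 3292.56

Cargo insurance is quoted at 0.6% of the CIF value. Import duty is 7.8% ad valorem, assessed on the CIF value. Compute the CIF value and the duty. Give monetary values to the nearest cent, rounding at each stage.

Let C be the CIF value. C = FCA price + pre-shipment costs + freight + 0.6% × C
C − 0.6% × C = 425950.38 + 163.27 + 3292.56
0.994 × C = 429406.21
C = 429406.21 / 0.994 = 431998.20
Insurance premium = 0.6% × 431998.20 = 2591.99
Import duty = 431998.20 × 7.8% = 33695.86

CIF value: SGD 431998.20; import duty: SGD 33695.86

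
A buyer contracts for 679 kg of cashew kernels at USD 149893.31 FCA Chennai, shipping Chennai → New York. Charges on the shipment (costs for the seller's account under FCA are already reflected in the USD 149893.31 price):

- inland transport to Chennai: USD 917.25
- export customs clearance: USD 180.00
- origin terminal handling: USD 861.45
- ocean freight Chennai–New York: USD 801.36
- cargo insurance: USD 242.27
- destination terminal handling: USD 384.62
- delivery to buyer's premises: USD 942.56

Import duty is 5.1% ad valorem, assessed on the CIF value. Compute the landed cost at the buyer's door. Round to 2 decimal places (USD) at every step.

Total landed cost: USD 160867.29

FCA: the seller delivers export-cleared goods to the carrier; the buyer bears costs from that point.
Already in the invoice (seller's account under FCA): inland to port, export clearance — exclude.
CIF value = FCA price + origin terminal + freight + insurance = 149893.31 + 861.45 + 801.36 + 242.27 = 151798.39
Import duty = 151798.39 × 5.1% = 7741.72
Buyer bears: origin terminal 861.45 + freight 801.36 + insurance 242.27 + destination terminal 384.62 + delivery 942.56 + duty 7741.72 = 10973.98
Landed cost = invoice 149893.31 + 10973.98 = 160867.29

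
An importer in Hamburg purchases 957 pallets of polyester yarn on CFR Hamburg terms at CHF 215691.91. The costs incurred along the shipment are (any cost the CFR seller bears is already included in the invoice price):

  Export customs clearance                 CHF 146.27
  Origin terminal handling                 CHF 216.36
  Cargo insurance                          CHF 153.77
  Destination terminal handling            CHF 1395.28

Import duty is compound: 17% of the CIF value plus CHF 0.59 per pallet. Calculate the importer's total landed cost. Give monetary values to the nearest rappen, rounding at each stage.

CFR: the seller pays costs through ocean freight to the destination port, but not insurance.
Already in the invoice (seller's account under CFR): export clearance, origin terminal — exclude.
CIF value = CFR price + insurance = 215691.91 + 153.77 = 215845.68
Ad valorem component: 215845.68 × 17% = 36693.77
Specific component: 957 × 0.59 = 564.63
Import duty = 36693.77 + 564.63 = 37258.40
Buyer bears: insurance 153.77 + destination terminal 1395.28 + duty 37258.40 = 38807.45
Landed cost = invoice 215691.91 + 38807.45 = 254499.36

Total landed cost: CHF 254499.36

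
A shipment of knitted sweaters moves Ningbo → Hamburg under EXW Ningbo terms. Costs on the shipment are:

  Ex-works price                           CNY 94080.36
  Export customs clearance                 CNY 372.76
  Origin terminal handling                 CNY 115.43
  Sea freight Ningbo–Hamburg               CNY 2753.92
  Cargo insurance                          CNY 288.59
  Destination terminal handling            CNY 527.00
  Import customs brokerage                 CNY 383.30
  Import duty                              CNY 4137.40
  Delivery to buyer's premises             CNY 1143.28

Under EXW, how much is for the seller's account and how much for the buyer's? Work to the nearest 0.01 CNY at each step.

EXW: the seller makes goods available at their premises; the buyer bears all onward costs.
Seller's account: goods 94080.36 = 94080.36
Buyer's account: export clearance 372.76 + origin terminal 115.43 + freight 2753.92 + insurance 288.59 + destination terminal 527.00 + brokerage 383.30 + duty 4137.40 + delivery 1143.28 = 9721.68

Seller: CNY 94080.36; buyer: CNY 9721.68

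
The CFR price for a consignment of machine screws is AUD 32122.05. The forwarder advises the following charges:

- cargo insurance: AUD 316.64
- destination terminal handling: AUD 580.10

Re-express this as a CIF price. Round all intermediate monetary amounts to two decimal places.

Not relevant to the conversion: destination terminal — on the buyer under both terms; not part of either seller's price.
From CFR to CIF, the seller additionally bears: insurance.
CIF price = 32122.05 + 316.64 = 32438.69

CIF price: AUD 32438.69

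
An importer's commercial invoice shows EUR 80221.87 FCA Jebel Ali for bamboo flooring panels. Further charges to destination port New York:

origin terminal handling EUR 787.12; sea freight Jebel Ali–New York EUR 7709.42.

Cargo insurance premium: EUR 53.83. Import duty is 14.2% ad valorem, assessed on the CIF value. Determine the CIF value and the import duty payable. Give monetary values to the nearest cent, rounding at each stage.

CIF = FCA price + pre-shipment costs + freight + insurance
CIF = 80221.87 + 787.12 + 7709.42 + 53.83 = 88772.24
Import duty = 88772.24 × 14.2% = 12605.66

CIF value: EUR 88772.24; import duty: EUR 12605.66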